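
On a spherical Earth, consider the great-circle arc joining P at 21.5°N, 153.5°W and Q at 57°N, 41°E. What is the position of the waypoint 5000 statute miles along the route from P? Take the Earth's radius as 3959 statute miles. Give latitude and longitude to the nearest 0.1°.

≈ 81.6°N, 90.7°E

From cos δ = sin φ₁ sin φ₂ + cos φ₁ cos φ₂ cos Δλ, the central angle is δ ≈ 1.755 rad (100.6°). The total great-circle distance is δ·R ≈ 1.755 × 3959 ≈ 6948 mi, so the target fraction is f = 5000/6948 ≈ 0.720.
Interpolate at f ≈ 0.720 with slerp weights a = sin((1−f)δ)/sin δ ≈ 0.481, b = sin(fδ)/sin δ ≈ 0.969.
p = a·p₁ + b·p₂ ≈ (-0.002, 0.147, 0.989); φ = arcsin(p_z) ≈ 81.56°, λ = atan2(p_y, p_x) ≈ 90.68°.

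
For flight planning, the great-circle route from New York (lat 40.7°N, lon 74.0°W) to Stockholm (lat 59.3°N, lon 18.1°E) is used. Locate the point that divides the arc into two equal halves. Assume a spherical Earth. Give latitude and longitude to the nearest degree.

Convert each endpoint to a unit vector on the sphere (x = cos φ cos λ, y = cos φ sin λ, z = sin φ).
The central angle between the endpoints is δ = arccos(p₁·p₂) ≈ 0.993 rad (56.9°).
Interpolate at f = 1/2 with slerp weights a = sin((1−f)δ)/sin δ ≈ 0.569, b = sin(fδ)/sin δ ≈ 0.569.
p = a·p₁ + b·p₂ ≈ (0.395, -0.324, 0.860); φ = arcsin(p_z) ≈ 59.28°, λ = atan2(p_y, p_x) ≈ -39.39°.

≈ lat 59°N, lon 39°W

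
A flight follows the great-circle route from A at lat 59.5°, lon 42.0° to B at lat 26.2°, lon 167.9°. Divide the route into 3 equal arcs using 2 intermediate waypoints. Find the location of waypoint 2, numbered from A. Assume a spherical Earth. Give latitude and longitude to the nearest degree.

≈ lat 51°, lon 150°

Write both endpoints as unit vectors p₁, p₂ with components (cos φ cos λ, cos φ sin λ, sin φ).
The central angle between the endpoints is δ = arccos(p₁·p₂) ≈ 1.457 rad (83.5°).
Interpolate at f = 2/3 with slerp weights a = sin((1−f)δ)/sin δ ≈ 0.470, b = sin(fδ)/sin δ ≈ 0.831.
p = a·p₁ + b·p₂ ≈ (-0.552, 0.316, 0.772); φ = arcsin(p_z) ≈ 50.51°, λ = atan2(p_y, p_x) ≈ 150.21°.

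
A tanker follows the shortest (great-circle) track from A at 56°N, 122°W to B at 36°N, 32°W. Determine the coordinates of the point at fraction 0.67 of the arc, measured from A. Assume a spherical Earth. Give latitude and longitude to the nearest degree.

≈ 50°N, 52°W

Convert each endpoint to a unit vector on the sphere (x = cos φ cos λ, y = cos φ sin λ, z = sin φ).
The central angle between the endpoints is δ = arccos(p₁·p₂) ≈ 1.062 rad (60.8°).
Interpolate at f = 0.67 with slerp weights a = sin((1−f)δ)/sin δ ≈ 0.393, b = sin(fδ)/sin δ ≈ 0.748.
p = a·p₁ + b·p₂ ≈ (0.396, -0.507, 0.765); φ = arcsin(p_z) ≈ 49.94°, λ = atan2(p_y, p_x) ≈ -51.97°.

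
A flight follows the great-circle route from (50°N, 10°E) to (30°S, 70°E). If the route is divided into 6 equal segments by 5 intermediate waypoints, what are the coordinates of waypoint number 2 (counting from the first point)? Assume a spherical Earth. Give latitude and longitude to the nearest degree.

Convert each endpoint to a unit vector on the sphere (x = cos φ cos λ, y = cos φ sin λ, z = sin φ).
The central angle between the endpoints is δ = arccos(p₁·p₂) ≈ 1.676 rad (96.0°).
Interpolate at f = 2/6 with slerp weights a = sin((1−f)δ)/sin δ ≈ 0.904, b = sin(fδ)/sin δ ≈ 0.533.
p = a·p₁ + b·p₂ ≈ (0.730, 0.535, 0.426); φ = arcsin(p_z) ≈ 25.21°, λ = atan2(p_y, p_x) ≈ 36.21°.

≈ (25°N, 36°E)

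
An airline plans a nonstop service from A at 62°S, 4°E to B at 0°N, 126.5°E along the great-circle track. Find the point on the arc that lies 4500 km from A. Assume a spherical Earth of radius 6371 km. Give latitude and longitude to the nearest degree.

≈ 55°S, 86°E

Write both endpoints as unit vectors p₁, p₂ with components (cos φ cos λ, cos φ sin λ, sin φ).
The central angle between the endpoints is δ = arccos(p₁·p₂) ≈ 1.826 rad (104.6°). The total great-circle distance is δ·R ≈ 1.826 × 6371 ≈ 11632 km, so the target fraction is f = 4500/11632 ≈ 0.387.
Interpolate at f ≈ 0.387 with slerp weights a = sin((1−f)δ)/sin δ ≈ 0.930, b = sin(fδ)/sin δ ≈ 0.671.
p = a·p₁ + b·p₂ ≈ (0.037, 0.570, -0.821); φ = arcsin(p_z) ≈ -55.19°, λ = atan2(p_y, p_x) ≈ 86.33°.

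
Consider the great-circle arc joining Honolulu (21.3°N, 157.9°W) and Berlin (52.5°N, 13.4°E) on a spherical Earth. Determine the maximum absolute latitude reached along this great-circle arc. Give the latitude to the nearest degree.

≈ 85°N

The great circle lies in the plane with unit normal n̂ = (p₁ × p₂)/|p₁ × p₂|.
Here n̂_z ≈ +0.089; the vertex latitude is φ_max = arccos|n̂_z| ≈ 84.9°.
Check via Clairaut: cos φ_max = |cos φ₁| · sin C = cos(21.3°)·sin(5.5°) ≈ 0.089, again giving ≈ 84.9°.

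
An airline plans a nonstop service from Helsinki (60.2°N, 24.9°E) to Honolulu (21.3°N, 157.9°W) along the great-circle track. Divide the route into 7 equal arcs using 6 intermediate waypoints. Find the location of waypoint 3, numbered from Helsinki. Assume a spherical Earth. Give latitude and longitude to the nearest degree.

≈ (78°N, 163°W)

Convert each endpoint to a unit vector on the sphere (x = cos φ cos λ, y = cos φ sin λ, z = sin φ).
The central angle between the endpoints is δ = arccos(p₁·p₂) ≈ 1.719 rad (98.5°).
Interpolate at f = 3/7 with slerp weights a = sin((1−f)δ)/sin δ ≈ 0.841, b = sin(fδ)/sin δ ≈ 0.679.
p = a·p₁ + b·p₂ ≈ (-0.207, -0.062, 0.976); φ = arcsin(p_z) ≈ 77.51°, λ = atan2(p_y, p_x) ≈ -163.31°.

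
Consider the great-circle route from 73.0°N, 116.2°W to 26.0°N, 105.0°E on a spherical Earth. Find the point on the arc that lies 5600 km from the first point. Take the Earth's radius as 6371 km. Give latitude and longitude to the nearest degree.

≈ 52°N, 113°E

The haversine formula gives a central angle δ ≈ 1.347 rad (77.2°) between the endpoints. The total great-circle distance is δ·R ≈ 1.347 × 6371 ≈ 8585 km, so the target fraction is f = 5600/8585 ≈ 0.652.
Interpolate at f ≈ 0.652 with slerp weights a = sin((1−f)δ)/sin δ ≈ 0.463, b = sin(fδ)/sin δ ≈ 0.790.
p = a·p₁ + b·p₂ ≈ (-0.243, 0.564, 0.789); φ = arcsin(p_z) ≈ 52.09°, λ = atan2(p_y, p_x) ≈ 113.34°.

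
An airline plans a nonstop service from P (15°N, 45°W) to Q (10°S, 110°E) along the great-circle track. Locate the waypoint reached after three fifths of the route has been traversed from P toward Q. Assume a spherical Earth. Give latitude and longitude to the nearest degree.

Write both endpoints as unit vectors p₁, p₂ with components (cos φ cos λ, cos φ sin λ, sin φ).
The central angle between the endpoints is δ = arccos(p₁·p₂) ≈ 2.707 rad (155.1°).
Interpolate at f = 3/5 with slerp weights a = sin((1−f)δ)/sin δ ≈ 2.098, b = sin(fδ)/sin δ ≈ 2.372.
p = a·p₁ + b·p₂ ≈ (0.634, 0.762, 0.131); φ = arcsin(p_z) ≈ 7.54°, λ = atan2(p_y, p_x) ≈ 50.23°.

≈ (8°N, 50°E)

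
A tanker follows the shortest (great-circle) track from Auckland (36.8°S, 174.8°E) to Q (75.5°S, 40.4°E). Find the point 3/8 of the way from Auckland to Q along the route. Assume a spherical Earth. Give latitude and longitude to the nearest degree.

≈ (60°S, 165°E)

Write both endpoints as unit vectors p₁, p₂ with components (cos φ cos λ, cos φ sin λ, sin φ).
The central angle between the endpoints is δ = arccos(p₁·p₂) ≈ 1.116 rad (63.9°).
Interpolate at f = 3/8 with slerp weights a = sin((1−f)δ)/sin δ ≈ 0.715, b = sin(fδ)/sin δ ≈ 0.452.
p = a·p₁ + b·p₂ ≈ (-0.484, 0.125, -0.866); φ = arcsin(p_z) ≈ -60.01°, λ = atan2(p_y, p_x) ≈ 165.48°.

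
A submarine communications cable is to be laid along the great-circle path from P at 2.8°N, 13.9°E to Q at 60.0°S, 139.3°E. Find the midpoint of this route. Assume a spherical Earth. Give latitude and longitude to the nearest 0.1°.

≈ 45.0°S, 43.8°E

Convert each endpoint to a unit vector on the sphere (x = cos φ cos λ, y = cos φ sin λ, z = sin φ).
The central angle between the endpoints is δ = arccos(p₁·p₂) ≈ 1.909 rad (109.4°).
Interpolate at f = 1/2 with slerp weights a = sin((1−f)δ)/sin δ ≈ 0.865, b = sin(fδ)/sin δ ≈ 0.865.
p = a·p₁ + b·p₂ ≈ (0.511, 0.490, -0.707); φ = arcsin(p_z) ≈ -44.97°, λ = atan2(p_y, p_x) ≈ 43.79°.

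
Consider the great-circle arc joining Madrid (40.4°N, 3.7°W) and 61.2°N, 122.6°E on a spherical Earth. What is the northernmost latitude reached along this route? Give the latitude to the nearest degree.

The great circle lies in the plane with unit normal n̂ = (p₁ × p₂)/|p₁ × p₂|.
Here n̂_z ≈ +0.316; the vertex latitude is φ_max = arccos|n̂_z| ≈ 71.6°.
Check via Clairaut: cos φ_max = |cos φ₁| · sin C = cos(40.4°)·sin(24.5°) ≈ 0.316, again giving ≈ 71.6°.

≈ 72°N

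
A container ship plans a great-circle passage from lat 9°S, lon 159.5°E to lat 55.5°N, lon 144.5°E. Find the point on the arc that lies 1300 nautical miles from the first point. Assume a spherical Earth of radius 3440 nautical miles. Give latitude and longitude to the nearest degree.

From cos δ = sin φ₁ sin φ₂ + cos φ₁ cos φ₂ cos Δλ, the central angle is δ ≈ 1.147 rad (65.7°). The total great-circle distance is δ·R ≈ 1.147 × 3440 ≈ 3945 nmi, so the target fraction is f = 1300/3945 ≈ 0.330.
Interpolate at f ≈ 0.330 with slerp weights a = sin((1−f)δ)/sin δ ≈ 0.763, b = sin(fδ)/sin δ ≈ 0.405.
p = a·p₁ + b·p₂ ≈ (-0.892, 0.397, 0.214); φ = arcsin(p_z) ≈ 12.37°, λ = atan2(p_y, p_x) ≈ 156.02°.

≈ lat 12°N, lon 156°E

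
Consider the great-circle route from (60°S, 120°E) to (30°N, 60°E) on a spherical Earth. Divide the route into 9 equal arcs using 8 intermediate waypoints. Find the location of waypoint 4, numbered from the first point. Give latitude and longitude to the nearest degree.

≈ (22°S, 84°E)

The haversine formula gives a central angle δ ≈ 1.789 rad (102.5°) between the endpoints.
Interpolate at f = 4/9 with slerp weights a = sin((1−f)δ)/sin δ ≈ 0.859, b = sin(fδ)/sin δ ≈ 0.731.
p = a·p₁ + b·p₂ ≈ (0.102, 0.920, -0.378); φ = arcsin(p_z) ≈ -22.20°, λ = atan2(p_y, p_x) ≈ 83.67°.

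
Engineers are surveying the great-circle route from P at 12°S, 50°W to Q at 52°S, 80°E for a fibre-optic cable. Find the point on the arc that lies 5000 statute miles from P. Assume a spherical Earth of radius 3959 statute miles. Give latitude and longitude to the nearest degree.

≈ 61°S, 25°E

Convert each endpoint to a unit vector on the sphere (x = cos φ cos λ, y = cos φ sin λ, z = sin φ).
The central angle between the endpoints is δ = arccos(p₁·p₂) ≈ 1.796 rad (102.9°). The total great-circle distance is δ·R ≈ 1.796 × 3959 ≈ 7110 mi, so the target fraction is f = 5000/7110 ≈ 0.703.
Interpolate at f ≈ 0.703 with slerp weights a = sin((1−f)δ)/sin δ ≈ 0.521, b = sin(fδ)/sin δ ≈ 0.978.
p = a·p₁ + b·p₂ ≈ (0.432, 0.202, -0.879); φ = arcsin(p_z) ≈ -61.50°, λ = atan2(p_y, p_x) ≈ 25.06°.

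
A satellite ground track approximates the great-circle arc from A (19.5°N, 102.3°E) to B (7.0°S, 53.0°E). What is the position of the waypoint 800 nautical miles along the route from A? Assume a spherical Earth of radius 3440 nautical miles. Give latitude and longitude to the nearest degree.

≈ (14°N, 90°E)

The haversine formula gives a central angle δ ≈ 0.965 rad (55.3°) between the endpoints. The total great-circle distance is δ·R ≈ 0.965 × 3440 ≈ 3320 nmi, so the target fraction is f = 800/3320 ≈ 0.241.
Interpolate at f ≈ 0.241 with slerp weights a = sin((1−f)δ)/sin δ ≈ 0.813, b = sin(fδ)/sin δ ≈ 0.280.
p = a·p₁ + b·p₂ ≈ (0.004, 0.971, 0.237); φ = arcsin(p_z) ≈ 13.73°, λ = atan2(p_y, p_x) ≈ 89.76°.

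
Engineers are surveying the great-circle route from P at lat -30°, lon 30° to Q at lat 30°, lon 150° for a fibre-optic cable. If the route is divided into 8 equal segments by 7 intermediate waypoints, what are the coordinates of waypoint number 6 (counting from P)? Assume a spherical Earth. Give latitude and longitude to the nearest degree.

≈ lat 17°, lon 118°

Convert each endpoint to a unit vector on the sphere (x = cos φ cos λ, y = cos φ sin λ, z = sin φ).
The central angle between the endpoints is δ = arccos(p₁·p₂) ≈ 2.246 rad (128.7°).
Interpolate at f = 6/8 with slerp weights a = sin((1−f)δ)/sin δ ≈ 0.682, b = sin(fδ)/sin δ ≈ 1.273.
p = a·p₁ + b·p₂ ≈ (-0.443, 0.846, 0.295); φ = arcsin(p_z) ≈ 17.18°, λ = atan2(p_y, p_x) ≈ 117.63°.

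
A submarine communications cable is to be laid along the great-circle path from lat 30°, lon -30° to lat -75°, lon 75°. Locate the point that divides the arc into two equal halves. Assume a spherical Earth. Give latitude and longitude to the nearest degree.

≈ lat -29°, lon -13°

Write both endpoints as unit vectors p₁, p₂ with components (cos φ cos λ, cos φ sin λ, sin φ).
The central angle between the endpoints is δ = arccos(p₁·p₂) ≈ 2.142 rad (122.8°).
Interpolate at f = 1/2 with slerp weights a = sin((1−f)δ)/sin δ ≈ 1.044, b = sin(fδ)/sin δ ≈ 1.044.
p = a·p₁ + b·p₂ ≈ (0.853, -0.191, -0.486); φ = arcsin(p_z) ≈ -29.10°, λ = atan2(p_y, p_x) ≈ -12.63°.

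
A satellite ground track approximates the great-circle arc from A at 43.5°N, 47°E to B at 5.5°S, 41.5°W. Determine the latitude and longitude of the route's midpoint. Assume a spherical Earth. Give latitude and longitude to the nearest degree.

Write both endpoints as unit vectors p₁, p₂ with components (cos φ cos λ, cos φ sin λ, sin φ).
The central angle between the endpoints is δ = arccos(p₁·p₂) ≈ 1.618 rad (92.7°).
Interpolate at f = 1/2 with slerp weights a = sin((1−f)δ)/sin δ ≈ 0.724, b = sin(fδ)/sin δ ≈ 0.724.
p = a·p₁ + b·p₂ ≈ (0.898, -0.093, 0.429); φ = arcsin(p_z) ≈ 25.42°, λ = atan2(p_y, p_x) ≈ -5.94°.

≈ 25°N, 6°W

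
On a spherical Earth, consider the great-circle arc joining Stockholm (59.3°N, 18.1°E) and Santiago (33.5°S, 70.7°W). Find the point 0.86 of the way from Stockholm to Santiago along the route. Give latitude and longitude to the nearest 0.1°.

≈ 19.6°S, 60.7°W

Write both endpoints as unit vectors p₁, p₂ with components (cos φ cos λ, cos φ sin λ, sin φ).
The central angle between the endpoints is δ = arccos(p₁·p₂) ≈ 2.055 rad (117.8°).
Interpolate at f = 0.86 with slerp weights a = sin((1−f)δ)/sin δ ≈ 0.321, b = sin(fδ)/sin δ ≈ 1.108.
p = a·p₁ + b·p₂ ≈ (0.461, -0.821, -0.336); φ = arcsin(p_z) ≈ -19.63°, λ = atan2(p_y, p_x) ≈ -60.69°.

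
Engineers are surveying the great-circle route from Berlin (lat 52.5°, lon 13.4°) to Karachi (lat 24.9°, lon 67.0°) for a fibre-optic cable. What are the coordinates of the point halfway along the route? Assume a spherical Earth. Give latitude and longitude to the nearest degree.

Convert each endpoint to a unit vector on the sphere (x = cos φ cos λ, y = cos φ sin λ, z = sin φ).
The central angle between the endpoints is δ = arccos(p₁·p₂) ≈ 0.848 rad (48.6°).
Interpolate at f = 1/2 with slerp weights a = sin((1−f)δ)/sin δ ≈ 0.549, b = sin(fδ)/sin δ ≈ 0.549.
p = a·p₁ + b·p₂ ≈ (0.519, 0.535, 0.666); φ = arcsin(p_z) ≈ 41.77°, λ = atan2(p_y, p_x) ≈ 45.88°.

≈ lat 42°, lon 46°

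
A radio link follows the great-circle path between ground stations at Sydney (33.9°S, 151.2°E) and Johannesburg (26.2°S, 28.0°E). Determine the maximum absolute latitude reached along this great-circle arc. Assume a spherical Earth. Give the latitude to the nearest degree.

The great circle lies in the plane with unit normal n̂ = (p₁ × p₂)/|p₁ × p₂|.
Here n̂_z ≈ -0.631; the vertex latitude is φ_max = arccos|n̂_z| ≈ 50.8°.

≈ 51°S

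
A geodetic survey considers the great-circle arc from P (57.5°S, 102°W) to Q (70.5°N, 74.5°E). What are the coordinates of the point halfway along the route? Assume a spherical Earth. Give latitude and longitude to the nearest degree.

≈ (26°N, 96°W)

From cos δ = sin φ₁ sin φ₂ + cos φ₁ cos φ₂ cos Δλ, the central angle is δ ≈ 2.913 rad (166.9°).
Interpolate at f = 1/2 with slerp weights a = sin((1−f)δ)/sin δ ≈ 4.388, b = sin(fδ)/sin δ ≈ 4.388.
p = a·p₁ + b·p₂ ≈ (-0.099, -0.895, 0.436); φ = arcsin(p_z) ≈ 25.82°, λ = atan2(p_y, p_x) ≈ -96.30°.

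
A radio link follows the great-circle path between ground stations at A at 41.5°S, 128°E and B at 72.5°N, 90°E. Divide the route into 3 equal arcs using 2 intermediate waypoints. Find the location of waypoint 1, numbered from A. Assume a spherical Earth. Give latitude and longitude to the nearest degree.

≈ 3°S, 120°E

The haversine formula gives a central angle δ ≈ 2.043 rad (117.0°) between the endpoints.
Interpolate at f = 1/3 with slerp weights a = sin((1−f)δ)/sin δ ≈ 1.098, b = sin(fδ)/sin δ ≈ 0.707.
p = a·p₁ + b·p₂ ≈ (-0.506, 0.861, -0.054); φ = arcsin(p_z) ≈ -3.08°, λ = atan2(p_y, p_x) ≈ 120.47°.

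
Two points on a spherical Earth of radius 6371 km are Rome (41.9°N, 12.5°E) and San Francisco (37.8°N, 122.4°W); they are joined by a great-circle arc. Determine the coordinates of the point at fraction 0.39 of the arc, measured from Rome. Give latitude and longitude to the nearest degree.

≈ 64°N, 36°W

Write both endpoints as unit vectors p₁, p₂ with components (cos φ cos λ, cos φ sin λ, sin φ).
The central angle between the endpoints is δ = arccos(p₁·p₂) ≈ 1.577 rad (90.3°).
Interpolate at f = 0.39 with slerp weights a = sin((1−f)δ)/sin δ ≈ 0.820, b = sin(fδ)/sin δ ≈ 0.577.
p = a·p₁ + b·p₂ ≈ (0.352, -0.253, 0.901); φ = arcsin(p_z) ≈ 64.33°, λ = atan2(p_y, p_x) ≈ -35.69°.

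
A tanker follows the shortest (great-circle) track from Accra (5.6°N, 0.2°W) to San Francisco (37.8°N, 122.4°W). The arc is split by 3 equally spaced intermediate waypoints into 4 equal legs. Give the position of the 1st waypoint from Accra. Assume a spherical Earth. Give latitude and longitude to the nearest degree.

Write both endpoints as unit vectors p₁, p₂ with components (cos φ cos λ, cos φ sin λ, sin φ).
The central angle between the endpoints is δ = arccos(p₁·p₂) ≈ 1.938 rad (111.1°).
Interpolate at f = 1/4 with slerp weights a = sin((1−f)δ)/sin δ ≈ 1.064, b = sin(fδ)/sin δ ≈ 0.499.
p = a·p₁ + b·p₂ ≈ (0.848, -0.337, 0.410); φ = arcsin(p_z) ≈ 24.19°, λ = atan2(p_y, p_x) ≈ -21.66°.

≈ 24°N, 22°W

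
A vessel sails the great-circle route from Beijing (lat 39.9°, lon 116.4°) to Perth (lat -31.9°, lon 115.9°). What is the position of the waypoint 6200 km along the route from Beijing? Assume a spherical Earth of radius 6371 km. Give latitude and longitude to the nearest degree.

≈ lat -16°, lon 116°

The haversine formula gives a central angle δ ≈ 1.253 rad (71.8°) between the endpoints. The total great-circle distance is δ·R ≈ 1.253 × 6371 ≈ 7984 km, so the target fraction is f = 6200/7984 ≈ 0.777.
Interpolate at f ≈ 0.777 with slerp weights a = sin((1−f)δ)/sin δ ≈ 0.291, b = sin(fδ)/sin δ ≈ 0.870.
p = a·p₁ + b·p₂ ≈ (-0.422, 0.864, -0.273); φ = arcsin(p_z) ≈ -15.86°, λ = atan2(p_y, p_x) ≈ 116.02°.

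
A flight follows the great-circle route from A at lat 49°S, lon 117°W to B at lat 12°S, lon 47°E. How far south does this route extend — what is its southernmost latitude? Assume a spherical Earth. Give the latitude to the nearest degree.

≈ 79°S

The great circle lies in the plane with unit normal n̂ = (p₁ × p₂)/|p₁ × p₂|.
Here n̂_z ≈ +0.199; the vertex latitude is φ_max = arccos|n̂_z| ≈ 78.5°.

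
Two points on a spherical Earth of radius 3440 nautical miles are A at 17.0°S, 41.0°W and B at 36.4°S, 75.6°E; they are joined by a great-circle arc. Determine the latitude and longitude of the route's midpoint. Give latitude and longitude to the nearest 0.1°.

Convert each endpoint to a unit vector on the sphere (x = cos φ cos λ, y = cos φ sin λ, z = sin φ).
The central angle between the endpoints is δ = arccos(p₁·p₂) ≈ 1.743 rad (99.9°).
Interpolate at f = 1/2 with slerp weights a = sin((1−f)δ)/sin δ ≈ 0.777, b = sin(fδ)/sin δ ≈ 0.777.
p = a·p₁ + b·p₂ ≈ (0.716, 0.118, -0.688); φ = arcsin(p_z) ≈ -43.47°, λ = atan2(p_y, p_x) ≈ 9.38°.

≈ 43.5°S, 9.4°E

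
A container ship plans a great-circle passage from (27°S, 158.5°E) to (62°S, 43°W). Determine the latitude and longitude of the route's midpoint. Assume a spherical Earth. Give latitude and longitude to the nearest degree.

Write both endpoints as unit vectors p₁, p₂ with components (cos φ cos λ, cos φ sin λ, sin φ).
The central angle between the endpoints is δ = arccos(p₁·p₂) ≈ 1.559 rad (89.3°).
Interpolate at f = 1/2 with slerp weights a = sin((1−f)δ)/sin δ ≈ 0.703, b = sin(fδ)/sin δ ≈ 0.703.
p = a·p₁ + b·p₂ ≈ (-0.341, 0.004, -0.940); φ = arcsin(p_z) ≈ -70.03°, λ = atan2(p_y, p_x) ≈ 179.25°.

≈ (70°S, 179°E)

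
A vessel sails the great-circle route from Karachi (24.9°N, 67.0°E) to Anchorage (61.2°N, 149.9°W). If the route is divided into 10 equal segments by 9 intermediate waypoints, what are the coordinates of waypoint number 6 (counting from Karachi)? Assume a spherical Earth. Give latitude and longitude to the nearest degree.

Write both endpoints as unit vectors p₁, p₂ with components (cos φ cos λ, cos φ sin λ, sin φ).
The central angle between the endpoints is δ = arccos(p₁·p₂) ≈ 1.551 rad (88.9°).
Interpolate at f = 6/10 with slerp weights a = sin((1−f)δ)/sin δ ≈ 0.582, b = sin(fδ)/sin δ ≈ 0.802.
p = a·p₁ + b·p₂ ≈ (-0.128, 0.292, 0.948); φ = arcsin(p_z) ≈ 71.42°, λ = atan2(p_y, p_x) ≈ 113.73°.

≈ 71°N, 114°E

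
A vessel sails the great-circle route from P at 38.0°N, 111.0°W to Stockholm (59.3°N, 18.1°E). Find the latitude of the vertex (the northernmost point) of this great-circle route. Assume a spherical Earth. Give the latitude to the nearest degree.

≈ 71°N

The great circle lies in the plane with unit normal n̂ = (p₁ × p₂)/|p₁ × p₂|.
Here n̂_z ≈ +0.325; the vertex latitude is φ_max = arccos|n̂_z| ≈ 71.0°.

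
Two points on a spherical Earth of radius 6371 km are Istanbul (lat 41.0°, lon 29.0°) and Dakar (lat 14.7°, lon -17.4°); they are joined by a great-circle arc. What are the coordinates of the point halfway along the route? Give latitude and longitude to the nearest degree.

≈ lat 30°, lon 3°

Convert each endpoint to a unit vector on the sphere (x = cos φ cos λ, y = cos φ sin λ, z = sin φ).
The central angle between the endpoints is δ = arccos(p₁·p₂) ≈ 0.837 rad (47.9°).
Interpolate at f = 1/2 with slerp weights a = sin((1−f)δ)/sin δ ≈ 0.547, b = sin(fδ)/sin δ ≈ 0.547.
p = a·p₁ + b·p₂ ≈ (0.866, 0.042, 0.498); φ = arcsin(p_z) ≈ 29.86°, λ = atan2(p_y, p_x) ≈ 2.77°.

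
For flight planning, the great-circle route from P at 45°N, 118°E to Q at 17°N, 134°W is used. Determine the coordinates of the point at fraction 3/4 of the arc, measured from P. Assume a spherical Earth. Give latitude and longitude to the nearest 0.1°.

From cos δ = sin φ₁ sin φ₂ + cos φ₁ cos φ₂ cos Δλ, the central angle is δ ≈ 1.573 rad (90.1°).
Interpolate at f = 3/4 with slerp weights a = sin((1−f)δ)/sin δ ≈ 0.383, b = sin(fδ)/sin δ ≈ 0.925.
p = a·p₁ + b·p₂ ≈ (-0.741, -0.397, 0.541); φ = arcsin(p_z) ≈ 32.77°, λ = atan2(p_y, p_x) ≈ -151.85°.

≈ 32.8°N, 151.8°W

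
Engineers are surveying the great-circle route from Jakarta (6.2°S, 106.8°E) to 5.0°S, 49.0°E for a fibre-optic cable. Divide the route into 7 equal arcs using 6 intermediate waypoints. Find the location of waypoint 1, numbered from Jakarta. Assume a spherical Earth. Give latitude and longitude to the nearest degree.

From cos δ = sin φ₁ sin φ₂ + cos φ₁ cos φ₂ cos Δλ, the central angle is δ ≈ 1.004 rad (57.5°).
Interpolate at f = 1/7 with slerp weights a = sin((1−f)δ)/sin δ ≈ 0.899, b = sin(fδ)/sin δ ≈ 0.169.
p = a·p₁ + b·p₂ ≈ (-0.148, 0.983, -0.112); φ = arcsin(p_z) ≈ -6.42°, λ = atan2(p_y, p_x) ≈ 98.54°.

≈ 6°S, 99°E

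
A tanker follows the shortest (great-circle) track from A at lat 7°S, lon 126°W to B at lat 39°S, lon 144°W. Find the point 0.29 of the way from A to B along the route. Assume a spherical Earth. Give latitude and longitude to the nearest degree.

Convert each endpoint to a unit vector on the sphere (x = cos φ cos λ, y = cos φ sin λ, z = sin φ).
The central angle between the endpoints is δ = arccos(p₁·p₂) ≈ 0.626 rad (35.9°).
Interpolate at f = 0.29 with slerp weights a = sin((1−f)δ)/sin δ ≈ 0.734, b = sin(fδ)/sin δ ≈ 0.308.
p = a·p₁ + b·p₂ ≈ (-0.622, -0.730, -0.283); φ = arcsin(p_z) ≈ -16.46°, λ = atan2(p_y, p_x) ≈ -130.43°.

≈ lat 16°S, lon 130°W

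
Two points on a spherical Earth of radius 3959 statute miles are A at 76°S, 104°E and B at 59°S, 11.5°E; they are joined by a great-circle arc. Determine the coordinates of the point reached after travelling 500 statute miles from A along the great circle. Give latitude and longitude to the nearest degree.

Convert each endpoint to a unit vector on the sphere (x = cos φ cos λ, y = cos φ sin λ, z = sin φ).
The central angle between the endpoints is δ = arccos(p₁·p₂) ≈ 0.598 rad (34.3°). The total great-circle distance is δ·R ≈ 0.598 × 3959 ≈ 2369 mi, so the target fraction is f = 500/2369 ≈ 0.211.
Interpolate at f ≈ 0.211 with slerp weights a = sin((1−f)δ)/sin δ ≈ 0.807, b = sin(fδ)/sin δ ≈ 0.224.
p = a·p₁ + b·p₂ ≈ (0.066, 0.212, -0.975); φ = arcsin(p_z) ≈ -77.15°, λ = atan2(p_y, p_x) ≈ 72.84°.

≈ 77°S, 73°E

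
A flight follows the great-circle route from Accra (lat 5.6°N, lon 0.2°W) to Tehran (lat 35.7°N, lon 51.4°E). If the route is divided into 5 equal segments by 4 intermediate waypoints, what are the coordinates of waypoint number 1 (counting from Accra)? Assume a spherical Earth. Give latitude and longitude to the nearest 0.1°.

From cos δ = sin φ₁ sin φ₂ + cos φ₁ cos φ₂ cos Δλ, the central angle is δ ≈ 0.978 rad (56.0°).
Interpolate at f = 1/5 with slerp weights a = sin((1−f)δ)/sin δ ≈ 0.850, b = sin(fδ)/sin δ ≈ 0.234.
p = a·p₁ + b·p₂ ≈ (0.965, 0.146, 0.220); φ = arcsin(p_z) ≈ 12.69°, λ = atan2(p_y, p_x) ≈ 8.59°.

≈ lat 12.7°N, lon 8.6°E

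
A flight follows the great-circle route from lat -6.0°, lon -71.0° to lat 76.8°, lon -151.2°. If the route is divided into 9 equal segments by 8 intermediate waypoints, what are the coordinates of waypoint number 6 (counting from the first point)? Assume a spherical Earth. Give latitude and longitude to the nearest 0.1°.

From cos δ = sin φ₁ sin φ₂ + cos φ₁ cos φ₂ cos Δλ, the central angle is δ ≈ 1.634 rad (93.6°).
Interpolate at f = 6/9 with slerp weights a = sin((1−f)δ)/sin δ ≈ 0.519, b = sin(fδ)/sin δ ≈ 0.888.
p = a·p₁ + b·p₂ ≈ (-0.010, -0.586, 0.810); φ = arcsin(p_z) ≈ 54.13°, λ = atan2(p_y, p_x) ≈ -90.94°.

≈ lat 54.1°, lon -90.9°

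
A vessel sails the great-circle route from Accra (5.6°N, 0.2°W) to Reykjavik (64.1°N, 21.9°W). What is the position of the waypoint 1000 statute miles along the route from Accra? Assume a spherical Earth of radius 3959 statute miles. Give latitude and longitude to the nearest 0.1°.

Write both endpoints as unit vectors p₁, p₂ with components (cos φ cos λ, cos φ sin λ, sin φ).
The central angle between the endpoints is δ = arccos(p₁·p₂) ≈ 1.057 rad (60.5°). The total great-circle distance is δ·R ≈ 1.057 × 3959 ≈ 4184 mi, so the target fraction is f = 1000/4184 ≈ 0.239.
Interpolate at f ≈ 0.239 with slerp weights a = sin((1−f)δ)/sin δ ≈ 0.827, b = sin(fδ)/sin δ ≈ 0.287.
p = a·p₁ + b·p₂ ≈ (0.940, -0.050, 0.339); φ = arcsin(p_z) ≈ 19.81°, λ = atan2(p_y, p_x) ≈ -3.02°.

≈ 19.8°N, 3.0°W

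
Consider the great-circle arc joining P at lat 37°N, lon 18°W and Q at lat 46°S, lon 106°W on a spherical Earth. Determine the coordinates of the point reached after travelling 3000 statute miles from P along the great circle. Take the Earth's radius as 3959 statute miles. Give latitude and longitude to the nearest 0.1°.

Write both endpoints as unit vectors p₁, p₂ with components (cos φ cos λ, cos φ sin λ, sin φ).
The central angle between the endpoints is δ = arccos(p₁·p₂) ≈ 1.997 rad (114.4°). The total great-circle distance is δ·R ≈ 1.997 × 3959 ≈ 7907 mi, so the target fraction is f = 3000/7907 ≈ 0.379.
Interpolate at f ≈ 0.379 with slerp weights a = sin((1−f)δ)/sin δ ≈ 1.039, b = sin(fδ)/sin δ ≈ 0.755.
p = a·p₁ + b·p₂ ≈ (0.644, -0.760, 0.082); φ = arcsin(p_z) ≈ 4.70°, λ = atan2(p_y, p_x) ≈ -49.72°.

≈ lat 4.7°N, lon 49.7°W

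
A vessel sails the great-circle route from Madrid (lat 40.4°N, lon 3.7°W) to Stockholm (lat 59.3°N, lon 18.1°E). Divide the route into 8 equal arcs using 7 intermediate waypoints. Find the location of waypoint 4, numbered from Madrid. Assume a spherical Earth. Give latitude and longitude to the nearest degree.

≈ lat 50°N, lon 5°E

From cos δ = sin φ₁ sin φ₂ + cos φ₁ cos φ₂ cos Δλ, the central angle is δ ≈ 0.407 rad (23.3°).
Interpolate at f = 4/8 with slerp weights a = sin((1−f)δ)/sin δ ≈ 0.511, b = sin(fδ)/sin δ ≈ 0.511.
p = a·p₁ + b·p₂ ≈ (0.636, 0.056, 0.770); φ = arcsin(p_z) ≈ 50.34°, λ = atan2(p_y, p_x) ≈ 5.02°.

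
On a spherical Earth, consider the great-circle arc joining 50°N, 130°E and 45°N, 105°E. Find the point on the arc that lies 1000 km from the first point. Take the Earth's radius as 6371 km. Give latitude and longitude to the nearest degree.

≈ 48°N, 117°E

Convert each endpoint to a unit vector on the sphere (x = cos φ cos λ, y = cos φ sin λ, z = sin φ).
The central angle between the endpoints is δ = arccos(p₁·p₂) ≈ 0.306 rad (17.5°). The total great-circle distance is δ·R ≈ 0.306 × 6371 ≈ 1948 km, so the target fraction is f = 1000/1948 ≈ 0.513.
Interpolate at f ≈ 0.513 with slerp weights a = sin((1−f)δ)/sin δ ≈ 0.493, b = sin(fδ)/sin δ ≈ 0.519.
p = a·p₁ + b·p₂ ≈ (-0.299, 0.597, 0.744); φ = arcsin(p_z) ≈ 48.11°, λ = atan2(p_y, p_x) ≈ 116.56°.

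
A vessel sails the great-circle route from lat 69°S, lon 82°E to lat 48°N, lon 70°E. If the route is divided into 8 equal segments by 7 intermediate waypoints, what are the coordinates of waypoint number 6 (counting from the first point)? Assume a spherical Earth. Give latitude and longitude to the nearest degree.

The haversine formula gives a central angle δ ≈ 2.048 rad (117.3°) between the endpoints.
Interpolate at f = 6/8 with slerp weights a = sin((1−f)δ)/sin δ ≈ 0.551, b = sin(fδ)/sin δ ≈ 1.125.
p = a·p₁ + b·p₂ ≈ (0.285, 0.903, 0.321); φ = arcsin(p_z) ≈ 18.74°, λ = atan2(p_y, p_x) ≈ 72.49°.

≈ lat 19°N, lon 72°E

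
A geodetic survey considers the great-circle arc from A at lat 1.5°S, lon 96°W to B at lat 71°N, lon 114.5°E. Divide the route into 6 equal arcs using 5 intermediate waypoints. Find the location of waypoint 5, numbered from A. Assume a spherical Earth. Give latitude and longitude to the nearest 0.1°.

≈ lat 79.9°N, lon 176.5°W

The haversine formula gives a central angle δ ≈ 1.881 rad (107.8°) between the endpoints.
Interpolate at f = 5/6 with slerp weights a = sin((1−f)δ)/sin δ ≈ 0.324, b = sin(fδ)/sin δ ≈ 1.050.
p = a·p₁ + b·p₂ ≈ (-0.176, -0.011, 0.984); φ = arcsin(p_z) ≈ 79.87°, λ = atan2(p_y, p_x) ≈ -176.47°.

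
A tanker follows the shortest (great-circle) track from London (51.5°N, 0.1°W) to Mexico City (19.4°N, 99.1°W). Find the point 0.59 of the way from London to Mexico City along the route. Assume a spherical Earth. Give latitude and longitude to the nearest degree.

≈ 43°N, 72°W

From cos δ = sin φ₁ sin φ₂ + cos φ₁ cos φ₂ cos Δλ, the central angle is δ ≈ 1.402 rad (80.3°).
Interpolate at f = 0.59 with slerp weights a = sin((1−f)δ)/sin δ ≈ 0.551, b = sin(fδ)/sin δ ≈ 0.747.
p = a·p₁ + b·p₂ ≈ (0.232, -0.696, 0.680); φ = arcsin(p_z) ≈ 42.81°, λ = atan2(p_y, p_x) ≈ -71.57°.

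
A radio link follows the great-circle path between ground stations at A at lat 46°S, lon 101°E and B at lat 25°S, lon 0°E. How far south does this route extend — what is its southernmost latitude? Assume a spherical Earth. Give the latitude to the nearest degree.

The great circle lies in the plane with unit normal n̂ = (p₁ × p₂)/|p₁ × p₂|.
Here n̂_z ≈ -0.629; the vertex latitude is φ_max = arccos|n̂_z| ≈ 51.0°.
Check via Clairaut: cos φ_max = |cos φ₁| · sin C = cos(46.0°)·sin(115.2°) ≈ 0.629, again giving ≈ 51.0°.

≈ 51°S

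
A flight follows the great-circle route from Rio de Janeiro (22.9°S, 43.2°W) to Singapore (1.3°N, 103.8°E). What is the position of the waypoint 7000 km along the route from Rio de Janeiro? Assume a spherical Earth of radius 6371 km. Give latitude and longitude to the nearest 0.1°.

≈ 35.3°S, 29.0°E

Convert each endpoint to a unit vector on the sphere (x = cos φ cos λ, y = cos φ sin λ, z = sin φ).
The central angle between the endpoints is δ = arccos(p₁·p₂) ≈ 2.467 rad (141.4°). The total great-circle distance is δ·R ≈ 2.467 × 6371 ≈ 15720 km, so the target fraction is f = 7000/15720 ≈ 0.445.
Interpolate at f ≈ 0.445 with slerp weights a = sin((1−f)δ)/sin δ ≈ 1.569, b = sin(fδ)/sin δ ≈ 1.427.
p = a·p₁ + b·p₂ ≈ (0.714, 0.396, -0.578); φ = arcsin(p_z) ≈ -35.33°, λ = atan2(p_y, p_x) ≈ 29.00°.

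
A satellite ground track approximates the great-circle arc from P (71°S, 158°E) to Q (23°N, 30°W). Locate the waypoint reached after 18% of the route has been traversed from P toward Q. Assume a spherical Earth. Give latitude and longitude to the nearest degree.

≈ (84°S, 64°W)

Write both endpoints as unit vectors p₁, p₂ with components (cos φ cos λ, cos φ sin λ, sin φ).
The central angle between the endpoints is δ = arccos(p₁·p₂) ≈ 2.300 rad (131.8°).
Interpolate at f = 0.18 with slerp weights a = sin((1−f)δ)/sin δ ≈ 1.275, b = sin(fδ)/sin δ ≈ 0.539.
p = a·p₁ + b·p₂ ≈ (0.045, -0.093, -0.995); φ = arcsin(p_z) ≈ -84.08°, λ = atan2(p_y, p_x) ≈ -64.04°.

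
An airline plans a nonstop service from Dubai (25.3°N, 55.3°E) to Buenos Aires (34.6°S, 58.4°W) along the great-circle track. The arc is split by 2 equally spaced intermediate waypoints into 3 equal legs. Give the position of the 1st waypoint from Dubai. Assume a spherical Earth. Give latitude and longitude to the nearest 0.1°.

The haversine formula gives a central angle δ ≈ 2.143 rad (122.8°) between the endpoints.
Interpolate at f = 1/3 with slerp weights a = sin((1−f)δ)/sin δ ≈ 1.178, b = sin(fδ)/sin δ ≈ 0.780.
p = a·p₁ + b·p₂ ≈ (0.942, 0.329, 0.061); φ = arcsin(p_z) ≈ 3.48°, λ = atan2(p_y, p_x) ≈ 19.24°.

≈ 3.5°N, 19.2°E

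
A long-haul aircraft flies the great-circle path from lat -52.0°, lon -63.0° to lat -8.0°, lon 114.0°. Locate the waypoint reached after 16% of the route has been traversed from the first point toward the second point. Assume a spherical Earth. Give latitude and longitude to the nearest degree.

≈ lat -71°, lon -60°

From cos δ = sin φ₁ sin φ₂ + cos φ₁ cos φ₂ cos Δλ, the central angle is δ ≈ 2.093 rad (119.9°).
Interpolate at f = 0.16 with slerp weights a = sin((1−f)δ)/sin δ ≈ 1.134, b = sin(fδ)/sin δ ≈ 0.379.
p = a·p₁ + b·p₂ ≈ (0.164, -0.279, -0.946); φ = arcsin(p_z) ≈ -71.13°, λ = atan2(p_y, p_x) ≈ -59.52°.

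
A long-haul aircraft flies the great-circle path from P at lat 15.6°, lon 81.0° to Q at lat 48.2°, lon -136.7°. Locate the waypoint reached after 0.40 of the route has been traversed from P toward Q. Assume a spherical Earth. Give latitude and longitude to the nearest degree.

≈ lat 52°, lon 110°

Write both endpoints as unit vectors p₁, p₂ with components (cos φ cos λ, cos φ sin λ, sin φ).
The central angle between the endpoints is δ = arccos(p₁·p₂) ≈ 1.883 rad (107.9°).
Interpolate at f = 0.40 with slerp weights a = sin((1−f)δ)/sin δ ≈ 0.950, b = sin(fδ)/sin δ ≈ 0.719.
p = a·p₁ + b·p₂ ≈ (-0.206, 0.576, 0.792); φ = arcsin(p_z) ≈ 52.33°, λ = atan2(p_y, p_x) ≈ 109.65°.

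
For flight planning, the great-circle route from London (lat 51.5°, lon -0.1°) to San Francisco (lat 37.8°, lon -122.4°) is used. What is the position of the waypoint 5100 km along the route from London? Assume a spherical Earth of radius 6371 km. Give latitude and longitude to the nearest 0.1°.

≈ lat 60.6°, lon -87.3°

The haversine formula gives a central angle δ ≈ 1.352 rad (77.5°) between the endpoints. The total great-circle distance is δ·R ≈ 1.352 × 6371 ≈ 8615 km, so the target fraction is f = 5100/8615 ≈ 0.592.
Interpolate at f ≈ 0.592 with slerp weights a = sin((1−f)δ)/sin δ ≈ 0.537, b = sin(fδ)/sin δ ≈ 0.735.
p = a·p₁ + b·p₂ ≈ (0.023, -0.491, 0.871); φ = arcsin(p_z) ≈ 60.55°, λ = atan2(p_y, p_x) ≈ -87.32°.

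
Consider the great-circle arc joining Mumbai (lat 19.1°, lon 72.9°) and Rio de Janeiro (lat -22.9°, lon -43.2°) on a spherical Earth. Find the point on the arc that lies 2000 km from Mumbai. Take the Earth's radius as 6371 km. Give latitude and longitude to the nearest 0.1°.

≈ lat 13.4°, lon 55.1°

Convert each endpoint to a unit vector on the sphere (x = cos φ cos λ, y = cos φ sin λ, z = sin φ).
The central angle between the endpoints is δ = arccos(p₁·p₂) ≈ 2.106 rad (120.7°). The total great-circle distance is δ·R ≈ 2.106 × 6371 ≈ 13419 km, so the target fraction is f = 2000/13419 ≈ 0.149.
Interpolate at f ≈ 0.149 with slerp weights a = sin((1−f)δ)/sin δ ≈ 1.134, b = sin(fδ)/sin δ ≈ 0.359.
p = a·p₁ + b·p₂ ≈ (0.556, 0.798, 0.231); φ = arcsin(p_z) ≈ 13.38°, λ = atan2(p_y, p_x) ≈ 55.12°.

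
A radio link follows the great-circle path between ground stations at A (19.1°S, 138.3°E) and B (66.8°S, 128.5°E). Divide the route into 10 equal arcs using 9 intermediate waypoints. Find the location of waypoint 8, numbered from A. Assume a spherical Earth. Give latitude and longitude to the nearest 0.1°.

Write both endpoints as unit vectors p₁, p₂ with components (cos φ cos λ, cos φ sin λ, sin φ).
The central angle between the endpoints is δ = arccos(p₁·p₂) ≈ 0.840 rad (48.1°).
Interpolate at f = 8/10 with slerp weights a = sin((1−f)δ)/sin δ ≈ 0.225, b = sin(fδ)/sin δ ≈ 0.836.
p = a·p₁ + b·p₂ ≈ (-0.363, 0.399, -0.842); φ = arcsin(p_z) ≈ -57.34°, λ = atan2(p_y, p_x) ≈ 132.34°.

≈ (57.3°S, 132.3°E)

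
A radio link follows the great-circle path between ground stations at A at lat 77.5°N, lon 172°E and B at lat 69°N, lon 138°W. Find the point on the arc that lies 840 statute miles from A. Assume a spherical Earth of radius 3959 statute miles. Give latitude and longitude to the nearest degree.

≈ lat 72°N, lon 145°W

Write both endpoints as unit vectors p₁, p₂ with components (cos φ cos λ, cos φ sin λ, sin φ).
The central angle between the endpoints is δ = arccos(p₁·p₂) ≈ 0.279 rad (16.0°). The total great-circle distance is δ·R ≈ 0.279 × 3959 ≈ 1105 mi, so the target fraction is f = 840/1105 ≈ 0.760.
Interpolate at f ≈ 0.760 with slerp weights a = sin((1−f)δ)/sin δ ≈ 0.243, b = sin(fδ)/sin δ ≈ 0.764.
p = a·p₁ + b·p₂ ≈ (-0.256, -0.176, 0.951); φ = arcsin(p_z) ≈ 71.92°, λ = atan2(p_y, p_x) ≈ -145.45°.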